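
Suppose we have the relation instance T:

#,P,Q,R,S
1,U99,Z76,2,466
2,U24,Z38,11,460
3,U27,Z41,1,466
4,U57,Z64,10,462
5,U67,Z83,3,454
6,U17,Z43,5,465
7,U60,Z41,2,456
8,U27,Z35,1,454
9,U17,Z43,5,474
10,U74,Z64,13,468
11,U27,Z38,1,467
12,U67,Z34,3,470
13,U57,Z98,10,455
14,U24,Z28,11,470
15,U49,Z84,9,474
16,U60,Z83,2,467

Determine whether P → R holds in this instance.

P=U99: row 1 → R = 2 ✓
P=U24: rows 2, 14 → R = 11, 11 ✓
P=U27: rows 3, 8, 11 → R = 1, 1, 1 ✓
P=U57: rows 4, 13 → R = 10, 10 ✓
P=U67: rows 5, 12 → R = 3, 3 ✓
P=U17: rows 6, 9 → R = 5, 5 ✓
P=U60: rows 7, 16 → R = 2, 2 ✓
P=U74: row 10 → R = 13 ✓
P=U49: row 15 → R = 9 ✓
Every P value is associated with a single R value, so P → R holds.

Yes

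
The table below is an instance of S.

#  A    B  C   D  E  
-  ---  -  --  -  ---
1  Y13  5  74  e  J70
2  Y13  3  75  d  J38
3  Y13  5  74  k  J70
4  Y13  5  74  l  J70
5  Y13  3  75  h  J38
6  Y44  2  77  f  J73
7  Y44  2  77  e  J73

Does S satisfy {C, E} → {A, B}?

(C=74, E=J70): rows 1, 3, 4 → {A,B} = (Y13, 5), (Y13, 5), (Y13, 5) ✓
(C=75, E=J38): rows 2, 5 → {A,B} = (Y13, 3), (Y13, 3) ✓
(C=77, E=J73): rows 6, 7 → {A,B} = (Y44, 2), (Y44, 2) ✓
Every {C, E} value is associated with a single {A, B} value, so {C, E} → {A, B} holds.

Yes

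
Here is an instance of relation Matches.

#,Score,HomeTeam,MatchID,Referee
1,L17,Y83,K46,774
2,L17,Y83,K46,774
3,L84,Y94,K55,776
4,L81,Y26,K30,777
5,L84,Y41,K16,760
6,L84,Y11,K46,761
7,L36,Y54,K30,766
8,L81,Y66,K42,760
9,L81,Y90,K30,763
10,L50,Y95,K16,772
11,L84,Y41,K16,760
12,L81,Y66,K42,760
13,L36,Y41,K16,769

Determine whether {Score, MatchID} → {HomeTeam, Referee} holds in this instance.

(Score=L17, MatchID=K46): rows 1, 2 → {HomeTeam,Referee} = (Y83, 774), (Y83, 774) ✓
(Score=L84, MatchID=K55): row 3 → {HomeTeam,Referee} = (Y94, 776) ✓
(Score=L81, MatchID=K30): rows 4, 9 → {HomeTeam,Referee} takes values {(Y26, 777), (Y90, 763)} — violation
(Score=L84, MatchID=K16): rows 5, 11 → {HomeTeam,Referee} = (Y41, 760), (Y41, 760) ✓
(Score=L84, MatchID=K46): row 6 → {HomeTeam,Referee} = (Y11, 761) ✓
(Score=L36, MatchID=K30): row 7 → {HomeTeam,Referee} = (Y54, 766) ✓
(Score=L81, MatchID=K42): rows 8, 12 → {HomeTeam,Referee} = (Y66, 760), (Y66, 760) ✓
(Score=L50, MatchID=K16): row 10 → {HomeTeam,Referee} = (Y95, 772) ✓
(Score=L36, MatchID=K16): row 13 → {HomeTeam,Referee} = (Y41, 769) ✓
Two rows agree on {Score, MatchID} but differ on {HomeTeam, Referee}, so {Score, MatchID} → {HomeTeam, Referee} does not hold.

No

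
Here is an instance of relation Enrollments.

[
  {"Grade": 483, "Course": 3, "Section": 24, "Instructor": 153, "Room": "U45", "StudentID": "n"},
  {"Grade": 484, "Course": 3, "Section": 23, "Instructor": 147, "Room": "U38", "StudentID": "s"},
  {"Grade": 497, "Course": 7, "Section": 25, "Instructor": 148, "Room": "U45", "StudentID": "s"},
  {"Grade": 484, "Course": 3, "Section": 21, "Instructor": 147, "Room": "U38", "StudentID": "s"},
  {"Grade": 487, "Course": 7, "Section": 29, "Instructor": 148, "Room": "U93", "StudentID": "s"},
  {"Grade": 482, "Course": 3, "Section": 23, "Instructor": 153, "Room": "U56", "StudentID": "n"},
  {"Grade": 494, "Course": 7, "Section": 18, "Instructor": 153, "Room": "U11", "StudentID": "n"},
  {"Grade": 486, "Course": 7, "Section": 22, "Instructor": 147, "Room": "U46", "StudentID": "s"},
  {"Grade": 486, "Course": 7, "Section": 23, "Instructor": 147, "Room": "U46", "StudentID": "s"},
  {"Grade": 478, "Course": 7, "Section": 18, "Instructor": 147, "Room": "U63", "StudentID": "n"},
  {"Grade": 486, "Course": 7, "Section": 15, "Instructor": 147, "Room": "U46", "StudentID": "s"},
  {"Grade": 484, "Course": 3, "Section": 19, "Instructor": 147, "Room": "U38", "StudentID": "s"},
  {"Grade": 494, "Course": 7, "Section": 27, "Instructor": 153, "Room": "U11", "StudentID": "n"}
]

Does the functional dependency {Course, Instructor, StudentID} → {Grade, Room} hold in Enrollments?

No

(Course=3, Instructor=153, StudentID=n): 2 rows → {Grade,Room} takes values {(483, U45), (482, U56)} — violation
(Course=3, Instructor=147, StudentID=s): 3 rows → {Grade,Room} = (484, U38), (484, U38), (484, U38) ✓
(Course=7, Instructor=148, StudentID=s): 2 rows → {Grade,Room} takes values {(497, U45), (487, U93)} — violation
(Course=7, Instructor=153, StudentID=n): 2 rows → {Grade,Room} = (494, U11), (494, U11) ✓
(Course=7, Instructor=147, StudentID=s): 3 rows → {Grade,Room} = (486, U46), (486, U46), (486, U46) ✓
(Course=7, Instructor=147, StudentID=n): 1 row → {Grade,Room} = (478, U63) ✓
Two rows agree on {Course, Instructor, StudentID} but differ on {Grade, Room}, so {Course, Instructor, StudentID} → {Grade, Room} does not hold.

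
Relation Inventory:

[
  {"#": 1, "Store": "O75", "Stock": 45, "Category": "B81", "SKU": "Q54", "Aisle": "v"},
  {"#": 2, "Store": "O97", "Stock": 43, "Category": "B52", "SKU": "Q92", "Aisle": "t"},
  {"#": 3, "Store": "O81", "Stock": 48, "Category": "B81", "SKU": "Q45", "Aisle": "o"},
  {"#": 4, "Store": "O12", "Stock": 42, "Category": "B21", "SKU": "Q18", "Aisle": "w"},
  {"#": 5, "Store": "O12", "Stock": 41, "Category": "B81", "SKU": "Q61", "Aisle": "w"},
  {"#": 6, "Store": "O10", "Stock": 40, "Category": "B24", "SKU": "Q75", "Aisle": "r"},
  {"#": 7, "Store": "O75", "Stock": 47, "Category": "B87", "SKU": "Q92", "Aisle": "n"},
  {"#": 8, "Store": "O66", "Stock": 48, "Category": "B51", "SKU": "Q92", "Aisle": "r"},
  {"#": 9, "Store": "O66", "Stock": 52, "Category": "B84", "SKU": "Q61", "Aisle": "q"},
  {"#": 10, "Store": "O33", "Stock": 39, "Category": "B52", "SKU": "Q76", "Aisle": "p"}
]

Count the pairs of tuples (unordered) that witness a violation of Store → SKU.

Store=O75: violating pairs (1,7) — 1 pair.
Store=O12: violating pairs (4,5) — 1 pair.
Store=O66: violating pairs (8,9) — 1 pair.

3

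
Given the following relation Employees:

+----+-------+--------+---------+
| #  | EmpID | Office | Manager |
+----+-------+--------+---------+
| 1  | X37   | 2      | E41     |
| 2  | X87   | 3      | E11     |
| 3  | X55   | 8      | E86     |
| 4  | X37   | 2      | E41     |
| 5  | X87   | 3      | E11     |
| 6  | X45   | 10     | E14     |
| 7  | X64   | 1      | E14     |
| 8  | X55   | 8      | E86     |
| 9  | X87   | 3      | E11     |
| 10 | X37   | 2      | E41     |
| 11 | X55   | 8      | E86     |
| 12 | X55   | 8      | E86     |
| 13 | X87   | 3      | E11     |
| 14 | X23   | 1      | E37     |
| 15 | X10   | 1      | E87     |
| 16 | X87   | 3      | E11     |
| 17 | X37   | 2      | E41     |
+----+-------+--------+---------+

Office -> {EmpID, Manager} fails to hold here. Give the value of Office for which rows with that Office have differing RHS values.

1

Office=2: rows 1, 4, 10, 17 → {EmpID,Manager} = (X37, E41), (X37, E41), (X37, E41), (X37, E41) ✓
Office=3: rows 2, 5, 9, 13, 16 → {EmpID,Manager} = (X87, E11), (X87, E11), (X87, E11), (X87, E11), (X87, E11) ✓
Office=8: rows 3, 8, 11, 12 → {EmpID,Manager} = (X55, E86), (X55, E86), (X55, E86), (X55, E86) ✓
Office=10: row 6 → {EmpID,Manager} = (X45, E14) ✓
Office=1: rows 7, 14, 15 → {EmpID,Manager} takes values {(X64, E14), (X23, E37), (X10, E87)} — violation
The only Office value with inconsistent RHS is Office=1.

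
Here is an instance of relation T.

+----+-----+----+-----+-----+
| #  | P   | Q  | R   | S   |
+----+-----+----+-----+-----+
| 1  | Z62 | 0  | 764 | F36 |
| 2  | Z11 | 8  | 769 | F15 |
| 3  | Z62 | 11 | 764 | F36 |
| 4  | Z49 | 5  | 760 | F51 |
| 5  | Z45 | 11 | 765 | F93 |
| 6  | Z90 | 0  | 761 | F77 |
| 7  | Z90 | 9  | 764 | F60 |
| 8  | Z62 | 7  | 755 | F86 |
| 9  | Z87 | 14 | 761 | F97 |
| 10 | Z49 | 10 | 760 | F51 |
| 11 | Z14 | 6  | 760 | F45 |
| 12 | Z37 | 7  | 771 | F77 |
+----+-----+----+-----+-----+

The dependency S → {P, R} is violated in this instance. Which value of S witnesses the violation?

F77

S=F36: rows 1, 3 → {P,R} = (Z62, 764), (Z62, 764) ✓
S=F15: row 2 → {P,R} = (Z11, 769) ✓
S=F51: rows 4, 10 → {P,R} = (Z49, 760), (Z49, 760) ✓
S=F93: row 5 → {P,R} = (Z45, 765) ✓
S=F77: rows 6, 12 → {P,R} takes values {(Z90, 761), (Z37, 771)} — violation
S=F60: row 7 → {P,R} = (Z90, 764) ✓
S=F86: row 8 → {P,R} = (Z62, 755) ✓
S=F97: row 9 → {P,R} = (Z87, 761) ✓
S=F45: row 11 → {P,R} = (Z14, 760) ✓
The only S value with inconsistent RHS is S=F77.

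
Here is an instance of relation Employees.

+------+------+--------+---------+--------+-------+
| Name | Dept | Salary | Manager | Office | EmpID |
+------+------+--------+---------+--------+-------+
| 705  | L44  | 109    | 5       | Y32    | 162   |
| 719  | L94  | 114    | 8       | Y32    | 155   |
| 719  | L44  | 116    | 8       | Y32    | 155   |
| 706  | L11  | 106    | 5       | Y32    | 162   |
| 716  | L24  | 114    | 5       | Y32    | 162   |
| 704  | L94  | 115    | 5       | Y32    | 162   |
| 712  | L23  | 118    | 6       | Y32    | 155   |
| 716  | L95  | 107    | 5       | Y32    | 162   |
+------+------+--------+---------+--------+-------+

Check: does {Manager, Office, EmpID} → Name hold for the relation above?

No

(Manager=5, Office=Y32, EmpID=162): 5 rows → Name takes values {705, 706, 716, 704} — violation
(Manager=8, Office=Y32, EmpID=155): 2 rows → Name = 719, 719 ✓
(Manager=6, Office=Y32, EmpID=155): 1 row → Name = 712 ✓
Two rows agree on {Manager, Office, EmpID} but differ on Name, so {Manager, Office, EmpID} → Name does not hold.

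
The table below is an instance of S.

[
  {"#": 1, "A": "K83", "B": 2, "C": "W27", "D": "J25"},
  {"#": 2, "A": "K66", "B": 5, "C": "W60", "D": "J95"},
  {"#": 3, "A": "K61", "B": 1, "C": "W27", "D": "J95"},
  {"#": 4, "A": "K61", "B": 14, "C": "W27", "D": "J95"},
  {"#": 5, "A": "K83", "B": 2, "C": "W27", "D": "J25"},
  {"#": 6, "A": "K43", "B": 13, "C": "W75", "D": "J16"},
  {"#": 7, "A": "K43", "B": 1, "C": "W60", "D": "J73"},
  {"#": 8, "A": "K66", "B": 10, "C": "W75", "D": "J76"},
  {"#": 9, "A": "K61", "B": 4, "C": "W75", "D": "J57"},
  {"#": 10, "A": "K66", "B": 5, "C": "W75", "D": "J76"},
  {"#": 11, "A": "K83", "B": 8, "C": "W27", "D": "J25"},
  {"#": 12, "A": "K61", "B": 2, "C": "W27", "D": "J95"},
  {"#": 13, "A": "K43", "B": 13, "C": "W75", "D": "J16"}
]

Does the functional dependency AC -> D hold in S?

Yes

(A=K83, C=W27): rows 1, 5, 11 → D = J25, J25, J25 ✓
(A=K66, C=W60): row 2 → D = J95 ✓
(A=K61, C=W27): rows 3, 4, 12 → D = J95, J95, J95 ✓
(A=K43, C=W75): rows 6, 13 → D = J16, J16 ✓
(A=K43, C=W60): row 7 → D = J73 ✓
(A=K66, C=W75): rows 8, 10 → D = J76, J76 ✓
(A=K61, C=W75): row 9 → D = J57 ✓
Every AC value is associated with a single D value, so AC -> D holds.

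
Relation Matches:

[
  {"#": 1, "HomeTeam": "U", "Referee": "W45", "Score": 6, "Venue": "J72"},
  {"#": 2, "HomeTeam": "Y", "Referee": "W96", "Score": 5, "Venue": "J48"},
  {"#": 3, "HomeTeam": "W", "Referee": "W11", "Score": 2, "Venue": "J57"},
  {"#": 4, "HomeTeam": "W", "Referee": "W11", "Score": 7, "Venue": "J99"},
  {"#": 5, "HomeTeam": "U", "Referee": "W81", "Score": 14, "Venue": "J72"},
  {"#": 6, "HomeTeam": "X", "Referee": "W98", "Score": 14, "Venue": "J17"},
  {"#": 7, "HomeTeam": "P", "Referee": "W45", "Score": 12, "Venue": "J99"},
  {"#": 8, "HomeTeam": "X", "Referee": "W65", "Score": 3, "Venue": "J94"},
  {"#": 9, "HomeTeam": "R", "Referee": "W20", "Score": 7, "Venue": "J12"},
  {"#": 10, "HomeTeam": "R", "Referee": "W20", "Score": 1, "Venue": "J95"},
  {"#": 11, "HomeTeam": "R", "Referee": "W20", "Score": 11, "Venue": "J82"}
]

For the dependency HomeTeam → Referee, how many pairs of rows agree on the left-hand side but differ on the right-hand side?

HomeTeam=U: violating pairs (1,5) — 1 pair.
HomeTeam=W: all 2 rows agree on Referee — 0 pairs.
HomeTeam=X: violating pairs (6,8) — 1 pair.
HomeTeam=R: all 3 rows agree on Referee — 0 pairs.

2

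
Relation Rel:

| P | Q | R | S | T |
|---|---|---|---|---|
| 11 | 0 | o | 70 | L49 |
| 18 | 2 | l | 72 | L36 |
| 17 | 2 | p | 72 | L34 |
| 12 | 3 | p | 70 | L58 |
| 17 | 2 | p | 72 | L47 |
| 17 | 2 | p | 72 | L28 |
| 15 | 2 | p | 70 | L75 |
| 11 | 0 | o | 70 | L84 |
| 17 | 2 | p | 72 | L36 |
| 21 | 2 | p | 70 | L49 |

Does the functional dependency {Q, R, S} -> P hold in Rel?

(Q=0, R=o, S=70): 2 rows → P = 11, 11 ✓
(Q=2, R=l, S=72): 1 row → P = 18 ✓
(Q=2, R=p, S=72): 4 rows → P = 17, 17, 17, 17 ✓
(Q=3, R=p, S=70): 1 row → P = 12 ✓
(Q=2, R=p, S=70): 2 rows → P takes values {15, 21} — violation
Two rows agree on {Q, R, S} but differ on P, so {Q, R, S} -> P does not hold.

No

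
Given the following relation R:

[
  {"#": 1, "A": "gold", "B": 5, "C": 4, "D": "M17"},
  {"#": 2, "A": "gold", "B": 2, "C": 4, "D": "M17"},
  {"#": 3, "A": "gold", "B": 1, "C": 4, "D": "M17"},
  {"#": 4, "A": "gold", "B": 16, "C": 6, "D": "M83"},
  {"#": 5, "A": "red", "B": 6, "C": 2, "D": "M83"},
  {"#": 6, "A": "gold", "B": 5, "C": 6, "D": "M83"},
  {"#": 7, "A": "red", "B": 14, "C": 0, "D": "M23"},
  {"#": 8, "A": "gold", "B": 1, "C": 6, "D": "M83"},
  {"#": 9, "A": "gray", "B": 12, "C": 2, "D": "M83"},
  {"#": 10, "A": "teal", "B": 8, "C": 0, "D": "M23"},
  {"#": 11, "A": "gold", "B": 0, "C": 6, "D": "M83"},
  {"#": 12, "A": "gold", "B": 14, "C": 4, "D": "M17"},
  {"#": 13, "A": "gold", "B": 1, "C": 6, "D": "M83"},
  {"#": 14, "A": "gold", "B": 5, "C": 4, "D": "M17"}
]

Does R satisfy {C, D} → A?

No

(C=4, D=M17): rows 1, 2, 3, 12, 14 → A = gold, gold, gold, gold, gold ✓
(C=6, D=M83): rows 4, 6, 8, 11, 13 → A = gold, gold, gold, gold, gold ✓
(C=2, D=M83): rows 5, 9 → A takes values {red, gray} — violation
(C=0, D=M23): rows 7, 10 → A takes values {red, teal} — violation
Two rows agree on {C, D} but differ on A, so {C, D} → A does not hold.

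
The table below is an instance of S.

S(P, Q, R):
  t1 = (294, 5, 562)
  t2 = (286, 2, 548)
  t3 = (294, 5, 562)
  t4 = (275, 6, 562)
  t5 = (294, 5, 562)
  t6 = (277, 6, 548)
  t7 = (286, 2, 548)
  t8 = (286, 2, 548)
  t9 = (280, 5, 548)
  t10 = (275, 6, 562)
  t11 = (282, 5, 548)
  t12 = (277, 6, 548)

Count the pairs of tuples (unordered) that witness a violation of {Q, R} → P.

1

(Q=5, R=562): all 3 rows agree on P — 0 pairs.
(Q=2, R=548): all 3 rows agree on P — 0 pairs.
(Q=6, R=562): all 2 rows agree on P — 0 pairs.
(Q=6, R=548): all 2 rows agree on P — 0 pairs.
(Q=5, R=548): violating pairs (9,11) — 1 pair.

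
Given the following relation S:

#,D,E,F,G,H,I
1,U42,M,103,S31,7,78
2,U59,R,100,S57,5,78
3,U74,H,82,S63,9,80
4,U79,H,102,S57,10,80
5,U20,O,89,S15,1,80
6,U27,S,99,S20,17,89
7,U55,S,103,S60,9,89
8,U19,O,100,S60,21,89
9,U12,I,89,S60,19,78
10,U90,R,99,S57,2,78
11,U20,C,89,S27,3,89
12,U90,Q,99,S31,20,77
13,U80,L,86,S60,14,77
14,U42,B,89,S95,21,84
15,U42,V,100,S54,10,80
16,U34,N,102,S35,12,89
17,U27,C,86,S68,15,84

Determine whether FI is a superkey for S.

Yes

All 17 rows have distinct FI values, so FI → (all attributes) holds and FI is a superkey.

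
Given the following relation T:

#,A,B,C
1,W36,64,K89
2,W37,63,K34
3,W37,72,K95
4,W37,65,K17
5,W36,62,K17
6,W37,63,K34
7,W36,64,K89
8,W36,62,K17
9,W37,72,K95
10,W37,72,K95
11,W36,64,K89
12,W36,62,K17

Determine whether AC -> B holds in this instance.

Yes

(A=W36, C=K89): rows 1, 7, 11 → B = 64, 64, 64 ✓
(A=W37, C=K34): rows 2, 6 → B = 63, 63 ✓
(A=W37, C=K95): rows 3, 9, 10 → B = 72, 72, 72 ✓
(A=W37, C=K17): row 4 → B = 65 ✓
(A=W36, C=K17): rows 5, 8, 12 → B = 62, 62, 62 ✓
Every AC value is associated with a single B value, so AC -> B holds.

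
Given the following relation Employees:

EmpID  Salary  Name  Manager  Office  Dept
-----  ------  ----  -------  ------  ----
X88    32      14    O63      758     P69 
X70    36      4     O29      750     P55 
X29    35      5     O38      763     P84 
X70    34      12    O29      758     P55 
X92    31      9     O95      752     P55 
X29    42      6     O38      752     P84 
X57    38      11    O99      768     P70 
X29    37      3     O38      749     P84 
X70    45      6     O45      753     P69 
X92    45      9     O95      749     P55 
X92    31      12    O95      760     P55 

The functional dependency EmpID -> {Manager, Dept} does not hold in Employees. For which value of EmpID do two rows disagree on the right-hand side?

X70

EmpID=X88: 1 row → {Manager,Dept} = (O63, P69) ✓
EmpID=X70: 3 rows → {Manager,Dept} takes values {(O29, P55), (O45, P69)} — violation
EmpID=X29: 3 rows → {Manager,Dept} = (O38, P84), (O38, P84), (O38, P84) ✓
EmpID=X92: 3 rows → {Manager,Dept} = (O95, P55), (O95, P55), (O95, P55) ✓
EmpID=X57: 1 row → {Manager,Dept} = (O99, P70) ✓
The only EmpID value with inconsistent RHS is EmpID=X70.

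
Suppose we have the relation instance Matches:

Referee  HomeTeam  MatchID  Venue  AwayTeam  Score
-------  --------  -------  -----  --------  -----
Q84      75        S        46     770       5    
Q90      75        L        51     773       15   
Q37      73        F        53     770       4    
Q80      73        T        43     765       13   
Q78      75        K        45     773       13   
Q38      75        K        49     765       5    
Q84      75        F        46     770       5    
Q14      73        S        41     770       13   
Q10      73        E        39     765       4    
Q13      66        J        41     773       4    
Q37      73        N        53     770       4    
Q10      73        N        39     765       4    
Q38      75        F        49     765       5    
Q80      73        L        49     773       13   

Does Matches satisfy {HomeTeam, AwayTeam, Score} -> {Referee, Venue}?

(HomeTeam=75, AwayTeam=770, Score=5): 2 rows → {Referee,Venue} = (Q84, 46), (Q84, 46) ✓
(HomeTeam=75, AwayTeam=773, Score=15): 1 row → {Referee,Venue} = (Q90, 51) ✓
(HomeTeam=73, AwayTeam=770, Score=4): 2 rows → {Referee,Venue} = (Q37, 53), (Q37, 53) ✓
(HomeTeam=73, AwayTeam=765, Score=13): 1 row → {Referee,Venue} = (Q80, 43) ✓
(HomeTeam=75, AwayTeam=773, Score=13): 1 row → {Referee,Venue} = (Q78, 45) ✓
(HomeTeam=75, AwayTeam=765, Score=5): 2 rows → {Referee,Venue} = (Q38, 49), (Q38, 49) ✓
(HomeTeam=73, AwayTeam=770, Score=13): 1 row → {Referee,Venue} = (Q14, 41) ✓
(HomeTeam=73, AwayTeam=765, Score=4): 2 rows → {Referee,Venue} = (Q10, 39), (Q10, 39) ✓
(HomeTeam=66, AwayTeam=773, Score=4): 1 row → {Referee,Venue} = (Q13, 41) ✓
(HomeTeam=73, AwayTeam=773, Score=13): 1 row → {Referee,Venue} = (Q80, 49) ✓
Every {HomeTeam, AwayTeam, Score} value is associated with a single {Referee, Venue} value, so {HomeTeam, AwayTeam, Score} -> {Referee, Venue} holds.

Yes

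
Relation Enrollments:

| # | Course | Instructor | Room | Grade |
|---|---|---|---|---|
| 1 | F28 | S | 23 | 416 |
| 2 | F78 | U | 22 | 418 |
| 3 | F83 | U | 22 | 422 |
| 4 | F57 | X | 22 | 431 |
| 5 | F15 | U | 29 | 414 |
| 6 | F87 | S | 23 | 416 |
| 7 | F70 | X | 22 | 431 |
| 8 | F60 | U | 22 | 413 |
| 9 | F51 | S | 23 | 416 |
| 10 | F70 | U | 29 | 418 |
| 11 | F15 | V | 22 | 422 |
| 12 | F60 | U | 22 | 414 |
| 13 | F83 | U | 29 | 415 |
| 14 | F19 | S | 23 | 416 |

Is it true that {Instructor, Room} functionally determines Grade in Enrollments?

(Instructor=S, Room=23): rows 1, 6, 9, 14 → Grade = 416, 416, 416, 416 ✓
(Instructor=U, Room=22): rows 2, 3, 8, 12 → Grade takes values {418, 422, 413, 414} — violation
(Instructor=X, Room=22): rows 4, 7 → Grade = 431, 431 ✓
(Instructor=U, Room=29): rows 5, 10, 13 → Grade takes values {414, 418, 415} — violation
(Instructor=V, Room=22): row 11 → Grade = 422 ✓
Two rows agree on {Instructor, Room} but differ on Grade, so {Instructor, Room} -> Grade does not hold.

No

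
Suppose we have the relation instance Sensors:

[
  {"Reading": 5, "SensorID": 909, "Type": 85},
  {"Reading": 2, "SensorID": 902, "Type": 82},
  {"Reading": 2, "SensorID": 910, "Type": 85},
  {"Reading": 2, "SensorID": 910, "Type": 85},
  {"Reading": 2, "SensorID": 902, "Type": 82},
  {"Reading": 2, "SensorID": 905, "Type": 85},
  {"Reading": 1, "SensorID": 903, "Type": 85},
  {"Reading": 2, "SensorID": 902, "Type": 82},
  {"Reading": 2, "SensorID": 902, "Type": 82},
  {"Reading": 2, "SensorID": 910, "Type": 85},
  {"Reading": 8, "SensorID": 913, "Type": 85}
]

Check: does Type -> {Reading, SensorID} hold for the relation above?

No

Type=85: 7 rows → {Reading,SensorID} takes values {(5, 909), (2, 910), (2, 905), (1, 903), (8, 913)} — violation
Type=82: 4 rows → {Reading,SensorID} = (2, 902), (2, 902), (2, 902), (2, 902) ✓
Two rows agree on Type but differ on {Reading, SensorID}, so Type -> {Reading, SensorID} does not hold.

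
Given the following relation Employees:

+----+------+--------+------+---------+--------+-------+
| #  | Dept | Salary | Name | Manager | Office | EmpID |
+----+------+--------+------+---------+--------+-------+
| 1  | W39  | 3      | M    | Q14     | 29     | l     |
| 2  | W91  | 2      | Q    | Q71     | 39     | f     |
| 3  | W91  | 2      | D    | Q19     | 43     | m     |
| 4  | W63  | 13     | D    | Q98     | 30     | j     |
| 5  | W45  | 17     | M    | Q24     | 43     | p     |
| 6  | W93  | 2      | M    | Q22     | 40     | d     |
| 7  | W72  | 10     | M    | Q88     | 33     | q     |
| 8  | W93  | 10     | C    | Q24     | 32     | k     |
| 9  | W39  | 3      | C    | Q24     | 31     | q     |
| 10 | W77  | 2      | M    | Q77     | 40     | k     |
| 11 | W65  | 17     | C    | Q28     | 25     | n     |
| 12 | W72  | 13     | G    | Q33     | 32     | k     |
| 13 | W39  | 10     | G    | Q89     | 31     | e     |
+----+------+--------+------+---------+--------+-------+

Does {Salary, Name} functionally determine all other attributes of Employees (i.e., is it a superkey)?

No

Rows 6 and 10 have the same {Salary, Name} value (Salary=2, Name=M) but are distinct tuples, so {Salary, Name} does not determine every attribute — not a superkey.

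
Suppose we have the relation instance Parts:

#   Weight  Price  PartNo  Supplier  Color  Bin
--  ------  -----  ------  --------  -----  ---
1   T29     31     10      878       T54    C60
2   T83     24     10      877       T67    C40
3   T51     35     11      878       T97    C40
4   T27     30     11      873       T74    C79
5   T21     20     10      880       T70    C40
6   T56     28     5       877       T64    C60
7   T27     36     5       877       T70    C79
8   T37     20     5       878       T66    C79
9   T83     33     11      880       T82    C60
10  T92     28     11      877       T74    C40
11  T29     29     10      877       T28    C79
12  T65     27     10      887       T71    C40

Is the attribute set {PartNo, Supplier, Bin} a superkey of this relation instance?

Yes

All 12 rows have distinct {PartNo, Supplier, Bin} values, so {PartNo, Supplier, Bin} → (all attributes) holds and {PartNo, Supplier, Bin} is a superkey.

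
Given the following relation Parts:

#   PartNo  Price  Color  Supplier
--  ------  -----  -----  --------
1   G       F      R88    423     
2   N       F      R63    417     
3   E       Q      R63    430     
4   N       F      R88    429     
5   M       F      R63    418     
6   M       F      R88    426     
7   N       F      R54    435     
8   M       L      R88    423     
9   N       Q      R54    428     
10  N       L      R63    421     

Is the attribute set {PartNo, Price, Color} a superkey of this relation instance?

All 10 rows have distinct {PartNo, Price, Color} values, so {PartNo, Price, Color} → (all attributes) holds and {PartNo, Price, Color} is a superkey.

Yes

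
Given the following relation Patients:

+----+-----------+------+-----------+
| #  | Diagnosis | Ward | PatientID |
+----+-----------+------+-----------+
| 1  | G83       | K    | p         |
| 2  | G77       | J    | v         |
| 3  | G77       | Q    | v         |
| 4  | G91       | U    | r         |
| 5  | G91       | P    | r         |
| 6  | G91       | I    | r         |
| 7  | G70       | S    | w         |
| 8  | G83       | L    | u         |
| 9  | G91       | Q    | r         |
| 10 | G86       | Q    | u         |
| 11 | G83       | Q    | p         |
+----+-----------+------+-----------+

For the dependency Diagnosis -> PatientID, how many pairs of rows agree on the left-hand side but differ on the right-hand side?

Diagnosis=G83: violating pairs (1,8), (8,11) — 2 pairs.
Diagnosis=G77: all 2 rows agree on PatientID — 0 pairs.
Diagnosis=G91: all 4 rows agree on PatientID — 0 pairs.

2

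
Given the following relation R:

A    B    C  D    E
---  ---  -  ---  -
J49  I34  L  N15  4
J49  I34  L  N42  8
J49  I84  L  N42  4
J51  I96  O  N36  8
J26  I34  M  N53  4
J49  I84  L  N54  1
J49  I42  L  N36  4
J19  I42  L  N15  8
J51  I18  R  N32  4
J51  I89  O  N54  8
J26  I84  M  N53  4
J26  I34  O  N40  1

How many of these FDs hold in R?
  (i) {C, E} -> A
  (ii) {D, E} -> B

0

(i) {C, E} -> A: (C=L, E=8): 2 rows → A takes values {J49, J19} — violation — fails.
(ii) {D, E} -> B: (D=N53, E=4): 2 rows → B takes values {I34, I84} — violation — fails.
None of the 2 dependencies hold.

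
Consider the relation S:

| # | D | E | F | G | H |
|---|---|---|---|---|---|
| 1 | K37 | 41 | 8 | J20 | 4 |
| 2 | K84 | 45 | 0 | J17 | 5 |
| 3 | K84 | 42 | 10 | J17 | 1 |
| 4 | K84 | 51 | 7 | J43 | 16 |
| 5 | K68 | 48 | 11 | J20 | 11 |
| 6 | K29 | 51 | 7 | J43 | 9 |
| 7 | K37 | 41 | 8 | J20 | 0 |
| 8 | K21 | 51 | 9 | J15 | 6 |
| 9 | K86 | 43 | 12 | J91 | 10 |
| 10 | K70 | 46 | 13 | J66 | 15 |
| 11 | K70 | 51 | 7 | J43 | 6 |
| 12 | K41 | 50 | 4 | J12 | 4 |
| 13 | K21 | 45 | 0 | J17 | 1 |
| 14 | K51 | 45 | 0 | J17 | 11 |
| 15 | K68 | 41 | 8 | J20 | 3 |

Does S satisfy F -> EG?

F=8: rows 1, 7, 15 → {E,G} = (41, J20), (41, J20), (41, J20) ✓
F=0: rows 2, 13, 14 → {E,G} = (45, J17), (45, J17), (45, J17) ✓
F=10: row 3 → {E,G} = (42, J17) ✓
F=7: rows 4, 6, 11 → {E,G} = (51, J43), (51, J43), (51, J43) ✓
F=11: row 5 → {E,G} = (48, J20) ✓
F=9: row 8 → {E,G} = (51, J15) ✓
F=12: row 9 → {E,G} = (43, J91) ✓
F=13: row 10 → {E,G} = (46, J66) ✓
F=4: row 12 → {E,G} = (50, J12) ✓
Every F value is associated with a single EG value, so F -> EG holds.

Yes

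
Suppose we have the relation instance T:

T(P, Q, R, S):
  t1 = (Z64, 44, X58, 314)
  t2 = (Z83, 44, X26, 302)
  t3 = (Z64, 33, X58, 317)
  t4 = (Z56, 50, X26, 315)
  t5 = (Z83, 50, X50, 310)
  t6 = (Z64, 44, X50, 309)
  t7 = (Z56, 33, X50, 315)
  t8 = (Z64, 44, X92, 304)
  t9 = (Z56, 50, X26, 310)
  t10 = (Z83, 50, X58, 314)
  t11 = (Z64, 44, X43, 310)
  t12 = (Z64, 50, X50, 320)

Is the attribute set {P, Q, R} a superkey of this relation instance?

Rows 4 and 9 have the same {P, Q, R} value (P=Z56, Q=50, R=X26) but are distinct tuples, so {P, Q, R} does not determine every attribute — not a superkey.

No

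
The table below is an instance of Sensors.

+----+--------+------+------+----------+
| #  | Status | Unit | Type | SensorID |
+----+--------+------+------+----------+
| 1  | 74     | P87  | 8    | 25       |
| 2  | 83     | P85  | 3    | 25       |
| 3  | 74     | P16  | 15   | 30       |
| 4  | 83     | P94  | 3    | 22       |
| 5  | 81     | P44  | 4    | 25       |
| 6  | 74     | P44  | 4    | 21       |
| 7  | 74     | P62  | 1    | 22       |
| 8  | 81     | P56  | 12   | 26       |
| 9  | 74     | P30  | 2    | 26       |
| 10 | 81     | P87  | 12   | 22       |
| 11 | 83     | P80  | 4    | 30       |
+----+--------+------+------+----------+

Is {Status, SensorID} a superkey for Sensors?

All 11 rows have distinct {Status, SensorID} values, so {Status, SensorID} → (all attributes) holds and {Status, SensorID} is a superkey.

Yes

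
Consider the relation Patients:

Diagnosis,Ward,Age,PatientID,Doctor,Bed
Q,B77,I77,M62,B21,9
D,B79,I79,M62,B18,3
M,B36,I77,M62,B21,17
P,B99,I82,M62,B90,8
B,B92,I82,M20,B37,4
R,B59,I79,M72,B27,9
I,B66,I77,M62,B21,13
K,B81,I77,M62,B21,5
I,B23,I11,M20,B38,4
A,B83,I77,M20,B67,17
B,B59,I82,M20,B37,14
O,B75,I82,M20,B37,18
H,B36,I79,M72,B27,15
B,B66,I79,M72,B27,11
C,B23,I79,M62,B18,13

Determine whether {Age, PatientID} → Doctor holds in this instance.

(Age=I77, PatientID=M62): 4 rows → Doctor = B21, B21, B21, B21 ✓
(Age=I79, PatientID=M62): 2 rows → Doctor = B18, B18 ✓
(Age=I82, PatientID=M62): 1 row → Doctor = B90 ✓
(Age=I82, PatientID=M20): 3 rows → Doctor = B37, B37, B37 ✓
(Age=I79, PatientID=M72): 3 rows → Doctor = B27, B27, B27 ✓
(Age=I11, PatientID=M20): 1 row → Doctor = B38 ✓
(Age=I77, PatientID=M20): 1 row → Doctor = B67 ✓
Every {Age, PatientID} value is associated with a single Doctor value, so {Age, PatientID} → Doctor holds.

Yes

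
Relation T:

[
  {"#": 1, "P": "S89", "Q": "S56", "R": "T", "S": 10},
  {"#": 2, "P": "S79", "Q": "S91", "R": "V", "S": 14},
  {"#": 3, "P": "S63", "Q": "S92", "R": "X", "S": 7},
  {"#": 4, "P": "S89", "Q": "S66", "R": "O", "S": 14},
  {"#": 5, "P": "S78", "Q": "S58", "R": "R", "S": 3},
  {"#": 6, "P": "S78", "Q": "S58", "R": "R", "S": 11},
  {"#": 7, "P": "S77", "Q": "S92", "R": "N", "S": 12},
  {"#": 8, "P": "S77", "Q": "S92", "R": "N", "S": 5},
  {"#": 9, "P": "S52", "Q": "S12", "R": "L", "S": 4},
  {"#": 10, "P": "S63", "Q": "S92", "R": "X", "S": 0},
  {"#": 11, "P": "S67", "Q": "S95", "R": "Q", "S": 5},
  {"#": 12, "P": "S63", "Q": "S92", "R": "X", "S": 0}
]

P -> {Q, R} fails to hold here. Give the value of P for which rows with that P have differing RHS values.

P=S89: rows 1, 4 → {Q,R} takes values {(S56, T), (S66, O)} — violation
P=S79: row 2 → {Q,R} = (S91, V) ✓
P=S63: rows 3, 10, 12 → {Q,R} = (S92, X), (S92, X), (S92, X) ✓
P=S78: rows 5, 6 → {Q,R} = (S58, R), (S58, R) ✓
P=S77: rows 7, 8 → {Q,R} = (S92, N), (S92, N) ✓
P=S52: row 9 → {Q,R} = (S12, L) ✓
P=S67: row 11 → {Q,R} = (S95, Q) ✓
The only P value with inconsistent RHS is P=S89.

S89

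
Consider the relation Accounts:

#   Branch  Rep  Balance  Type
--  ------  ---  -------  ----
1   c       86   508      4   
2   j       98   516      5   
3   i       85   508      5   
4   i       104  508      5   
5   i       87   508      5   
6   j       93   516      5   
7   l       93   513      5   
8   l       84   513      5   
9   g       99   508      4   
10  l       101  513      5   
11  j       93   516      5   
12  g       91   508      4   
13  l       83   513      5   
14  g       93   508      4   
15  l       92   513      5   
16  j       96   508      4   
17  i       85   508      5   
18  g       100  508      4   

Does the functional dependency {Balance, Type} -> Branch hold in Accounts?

No

(Balance=508, Type=4): rows 1, 9, 12, 14, 16, 18 → Branch takes values {c, g, j} — violation
(Balance=516, Type=5): rows 2, 6, 11 → Branch = j, j, j ✓
(Balance=508, Type=5): rows 3, 4, 5, 17 → Branch = i, i, i, i ✓
(Balance=513, Type=5): rows 7, 8, 10, 13, 15 → Branch = l, l, l, l, l ✓
Two rows agree on {Balance, Type} but differ on Branch, so {Balance, Type} -> Branch does not hold.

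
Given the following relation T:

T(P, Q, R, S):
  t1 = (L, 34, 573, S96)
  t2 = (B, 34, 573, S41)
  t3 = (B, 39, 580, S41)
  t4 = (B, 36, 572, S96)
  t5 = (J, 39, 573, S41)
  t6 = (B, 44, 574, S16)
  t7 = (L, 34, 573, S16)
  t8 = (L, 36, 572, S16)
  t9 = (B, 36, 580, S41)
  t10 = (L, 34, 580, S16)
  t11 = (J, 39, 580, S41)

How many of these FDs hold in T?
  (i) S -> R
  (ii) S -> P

(i) S -> R: S=S96: rows 1, 4 → R takes values {573, 572} — violation; S=S41: rows 2, 3, 5, 9, 11 → R takes values {573, 580} — violation; S=S16: rows 6, 7, 8, 10 → R takes values {574, 573, 572, 580} — violation — fails.
(ii) S -> P: S=S96: rows 1, 4 → P takes values {L, B} — violation; S=S41: rows 2, 3, 5, 9, 11 → P takes values {B, J} — violation; S=S16: rows 6, 7, 8, 10 → P takes values {B, L} — violation — fails.
None of the 2 dependencies hold.

0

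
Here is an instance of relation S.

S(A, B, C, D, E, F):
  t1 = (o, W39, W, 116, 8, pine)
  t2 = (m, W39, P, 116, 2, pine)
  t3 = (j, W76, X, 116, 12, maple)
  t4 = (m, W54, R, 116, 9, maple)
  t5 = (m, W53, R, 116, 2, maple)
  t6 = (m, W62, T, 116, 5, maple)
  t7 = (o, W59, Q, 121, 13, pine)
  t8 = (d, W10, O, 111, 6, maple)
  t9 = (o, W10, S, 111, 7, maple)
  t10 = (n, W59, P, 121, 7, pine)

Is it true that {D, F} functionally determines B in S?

(D=116, F=pine): rows 1, 2 → B = W39, W39 ✓
(D=116, F=maple): rows 3, 4, 5, 6 → B takes values {W76, W54, W53, W62} — violation
(D=121, F=pine): rows 7, 10 → B = W59, W59 ✓
(D=111, F=maple): rows 8, 9 → B = W10, W10 ✓
Two rows agree on {D, F} but differ on B, so {D, F} -> B does not hold.

No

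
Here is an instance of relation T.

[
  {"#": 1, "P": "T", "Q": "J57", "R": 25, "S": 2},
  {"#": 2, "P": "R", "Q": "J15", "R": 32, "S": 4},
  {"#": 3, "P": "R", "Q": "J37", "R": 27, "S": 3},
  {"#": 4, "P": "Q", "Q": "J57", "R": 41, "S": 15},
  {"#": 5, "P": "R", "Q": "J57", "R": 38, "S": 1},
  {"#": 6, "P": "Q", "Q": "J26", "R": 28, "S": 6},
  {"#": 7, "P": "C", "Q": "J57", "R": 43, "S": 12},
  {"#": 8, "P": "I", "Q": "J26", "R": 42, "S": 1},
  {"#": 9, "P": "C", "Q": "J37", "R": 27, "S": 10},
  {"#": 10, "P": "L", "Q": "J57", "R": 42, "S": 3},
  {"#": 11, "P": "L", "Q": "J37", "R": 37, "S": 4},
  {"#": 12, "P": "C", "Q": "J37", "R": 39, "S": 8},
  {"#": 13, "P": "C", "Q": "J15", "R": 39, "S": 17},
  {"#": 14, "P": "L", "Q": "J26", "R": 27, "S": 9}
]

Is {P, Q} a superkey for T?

No

Rows 9 and 12 have the same {P, Q} value (P=C, Q=J37) but are distinct tuples, so {P, Q} does not determine every attribute — not a superkey.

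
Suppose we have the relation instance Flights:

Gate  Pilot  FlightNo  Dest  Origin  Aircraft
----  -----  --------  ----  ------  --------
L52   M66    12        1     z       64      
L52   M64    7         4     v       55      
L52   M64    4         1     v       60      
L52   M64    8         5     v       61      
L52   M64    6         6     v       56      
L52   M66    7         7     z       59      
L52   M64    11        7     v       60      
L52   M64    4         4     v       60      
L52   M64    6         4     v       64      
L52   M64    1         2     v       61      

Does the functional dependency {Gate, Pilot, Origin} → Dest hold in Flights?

No

(Gate=L52, Pilot=M66, Origin=z): 2 rows → Dest takes values {1, 7} — violation
(Gate=L52, Pilot=M64, Origin=v): 8 rows → Dest takes values {4, 1, 5, 6, 7, 2} — violation
Two rows agree on {Gate, Pilot, Origin} but differ on Dest, so {Gate, Pilot, Origin} → Dest does not hold.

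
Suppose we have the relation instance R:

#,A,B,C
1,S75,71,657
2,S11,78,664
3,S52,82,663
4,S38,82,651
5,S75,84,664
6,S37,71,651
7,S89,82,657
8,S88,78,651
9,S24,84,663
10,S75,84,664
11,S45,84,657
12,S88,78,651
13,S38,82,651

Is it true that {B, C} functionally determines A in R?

(B=71, C=657): row 1 → A = S75 ✓
(B=78, C=664): row 2 → A = S11 ✓
(B=82, C=663): row 3 → A = S52 ✓
(B=82, C=651): rows 4, 13 → A = S38, S38 ✓
(B=84, C=664): rows 5, 10 → A = S75, S75 ✓
(B=71, C=651): row 6 → A = S37 ✓
(B=82, C=657): row 7 → A = S89 ✓
(B=78, C=651): rows 8, 12 → A = S88, S88 ✓
(B=84, C=663): row 9 → A = S24 ✓
(B=84, C=657): row 11 → A = S45 ✓
Every {B, C} value is associated with a single A value, so {B, C} → A holds.

Yes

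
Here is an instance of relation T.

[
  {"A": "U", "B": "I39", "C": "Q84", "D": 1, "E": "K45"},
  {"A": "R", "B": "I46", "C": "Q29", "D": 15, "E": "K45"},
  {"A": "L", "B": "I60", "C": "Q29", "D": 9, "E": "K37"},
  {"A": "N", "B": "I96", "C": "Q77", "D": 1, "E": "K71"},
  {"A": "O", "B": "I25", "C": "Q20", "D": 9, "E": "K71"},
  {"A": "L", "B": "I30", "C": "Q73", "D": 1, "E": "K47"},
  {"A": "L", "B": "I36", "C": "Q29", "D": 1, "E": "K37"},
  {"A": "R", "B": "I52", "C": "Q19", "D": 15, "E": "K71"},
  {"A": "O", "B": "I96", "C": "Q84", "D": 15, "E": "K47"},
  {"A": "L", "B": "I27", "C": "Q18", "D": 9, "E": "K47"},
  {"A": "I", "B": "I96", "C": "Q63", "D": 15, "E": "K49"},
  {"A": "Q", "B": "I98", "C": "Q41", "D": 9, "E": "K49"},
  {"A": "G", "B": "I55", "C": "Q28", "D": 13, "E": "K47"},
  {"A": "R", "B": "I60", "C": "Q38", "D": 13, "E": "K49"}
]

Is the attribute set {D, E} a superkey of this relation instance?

All 14 rows have distinct {D, E} values, so {D, E} → (all attributes) holds and {D, E} is a superkey.

Yes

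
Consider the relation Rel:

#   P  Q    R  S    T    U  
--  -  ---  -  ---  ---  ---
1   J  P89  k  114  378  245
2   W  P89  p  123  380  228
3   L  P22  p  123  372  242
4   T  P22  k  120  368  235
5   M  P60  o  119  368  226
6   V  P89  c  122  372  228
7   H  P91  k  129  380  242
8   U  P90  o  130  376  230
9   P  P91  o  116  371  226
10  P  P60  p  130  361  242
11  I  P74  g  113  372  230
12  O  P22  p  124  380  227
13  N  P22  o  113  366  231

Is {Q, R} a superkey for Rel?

Rows 3 and 12 have the same {Q, R} value (Q=P22, R=p) but are distinct tuples, so {Q, R} does not determine every attribute — not a superkey.

No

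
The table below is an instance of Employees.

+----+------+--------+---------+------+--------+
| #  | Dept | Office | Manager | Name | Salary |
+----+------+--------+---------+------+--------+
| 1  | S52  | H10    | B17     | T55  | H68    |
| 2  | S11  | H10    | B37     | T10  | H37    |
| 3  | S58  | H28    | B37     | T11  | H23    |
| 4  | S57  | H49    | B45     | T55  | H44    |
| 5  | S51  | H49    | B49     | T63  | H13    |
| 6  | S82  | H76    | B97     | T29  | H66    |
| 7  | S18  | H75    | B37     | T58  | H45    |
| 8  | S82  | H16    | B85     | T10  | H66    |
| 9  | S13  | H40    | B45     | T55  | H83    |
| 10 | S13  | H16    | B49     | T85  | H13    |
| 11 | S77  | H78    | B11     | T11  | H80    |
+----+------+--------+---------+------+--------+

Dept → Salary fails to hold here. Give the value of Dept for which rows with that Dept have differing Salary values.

Dept=S52: row 1 → Salary = H68 ✓
Dept=S11: row 2 → Salary = H37 ✓
Dept=S58: row 3 → Salary = H23 ✓
Dept=S57: row 4 → Salary = H44 ✓
Dept=S51: row 5 → Salary = H13 ✓
Dept=S82: rows 6, 8 → Salary = H66, H66 ✓
Dept=S18: row 7 → Salary = H45 ✓
Dept=S13: rows 9, 10 → Salary takes values {H83, H13} — violation
Dept=S77: row 11 → Salary = H80 ✓
The only Dept value with inconsistent Salary is Dept=S13.

S13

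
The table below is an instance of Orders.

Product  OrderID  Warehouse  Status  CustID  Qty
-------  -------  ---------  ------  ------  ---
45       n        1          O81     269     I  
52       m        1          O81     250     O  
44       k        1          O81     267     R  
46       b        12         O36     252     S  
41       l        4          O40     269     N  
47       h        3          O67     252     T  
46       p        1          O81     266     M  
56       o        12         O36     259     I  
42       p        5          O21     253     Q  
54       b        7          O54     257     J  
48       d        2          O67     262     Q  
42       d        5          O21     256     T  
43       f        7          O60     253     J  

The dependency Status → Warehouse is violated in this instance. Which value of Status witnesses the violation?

O67

Status=O81: 4 rows → Warehouse = 1, 1, 1, 1 ✓
Status=O36: 2 rows → Warehouse = 12, 12 ✓
Status=O40: 1 row → Warehouse = 4 ✓
Status=O67: 2 rows → Warehouse takes values {3, 2} — violation
Status=O21: 2 rows → Warehouse = 5, 5 ✓
Status=O54: 1 row → Warehouse = 7 ✓
Status=O60: 1 row → Warehouse = 7 ✓
The only Status value with inconsistent Warehouse is Status=O67.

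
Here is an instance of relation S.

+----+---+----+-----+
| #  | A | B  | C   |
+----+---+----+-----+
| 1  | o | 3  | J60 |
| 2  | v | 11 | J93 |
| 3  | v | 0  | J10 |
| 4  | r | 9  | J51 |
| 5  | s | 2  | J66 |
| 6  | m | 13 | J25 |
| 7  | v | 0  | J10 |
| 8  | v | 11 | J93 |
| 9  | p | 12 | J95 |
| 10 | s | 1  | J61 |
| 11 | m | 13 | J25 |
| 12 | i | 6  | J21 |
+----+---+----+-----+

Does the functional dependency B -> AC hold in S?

Yes

B=3: row 1 → {A,C} = (o, J60) ✓
B=11: rows 2, 8 → {A,C} = (v, J93), (v, J93) ✓
B=0: rows 3, 7 → {A,C} = (v, J10), (v, J10) ✓
B=9: row 4 → {A,C} = (r, J51) ✓
B=2: row 5 → {A,C} = (s, J66) ✓
B=13: rows 6, 11 → {A,C} = (m, J25), (m, J25) ✓
B=12: row 9 → {A,C} = (p, J95) ✓
B=1: row 10 → {A,C} = (s, J61) ✓
B=6: row 12 → {A,C} = (i, J21) ✓
Every B value is associated with a single AC value, so B -> AC holds.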